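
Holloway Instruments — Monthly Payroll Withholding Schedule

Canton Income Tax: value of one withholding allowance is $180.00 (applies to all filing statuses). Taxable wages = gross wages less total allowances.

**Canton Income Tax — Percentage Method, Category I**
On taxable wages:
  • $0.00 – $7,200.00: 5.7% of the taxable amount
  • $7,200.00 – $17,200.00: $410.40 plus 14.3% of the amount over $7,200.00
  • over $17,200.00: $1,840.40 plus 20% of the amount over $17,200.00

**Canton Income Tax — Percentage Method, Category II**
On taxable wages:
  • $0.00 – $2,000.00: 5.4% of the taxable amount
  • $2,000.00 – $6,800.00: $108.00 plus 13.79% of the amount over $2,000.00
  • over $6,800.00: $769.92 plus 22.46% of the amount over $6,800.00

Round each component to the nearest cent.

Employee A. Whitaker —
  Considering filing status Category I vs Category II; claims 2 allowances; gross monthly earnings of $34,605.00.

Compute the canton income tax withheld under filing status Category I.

$5,249.40

Canton Income Tax (Category I): taxable = $34,605.00 − 2×$180.00 = $34,245.00
  $1,840.40 + 20% × ($34,245.00 − $17,200.00) = $1,840.40 + 20% × $17,045.00 = $5,249.40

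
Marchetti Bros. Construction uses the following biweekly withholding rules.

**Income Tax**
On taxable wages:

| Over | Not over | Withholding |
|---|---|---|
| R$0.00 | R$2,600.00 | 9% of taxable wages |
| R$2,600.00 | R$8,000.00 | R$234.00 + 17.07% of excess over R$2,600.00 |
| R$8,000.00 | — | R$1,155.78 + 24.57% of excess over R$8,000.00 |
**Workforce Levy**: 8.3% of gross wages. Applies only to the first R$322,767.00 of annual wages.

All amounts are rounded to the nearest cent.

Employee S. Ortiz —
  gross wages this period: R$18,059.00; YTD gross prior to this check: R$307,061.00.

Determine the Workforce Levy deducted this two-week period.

Workforce Levy: cap R$322,767.00 − YTD R$307,061.00 = R$15,706.00 subject; 8.3% × R$15,706.00 = R$1,303.60

R$1,303.60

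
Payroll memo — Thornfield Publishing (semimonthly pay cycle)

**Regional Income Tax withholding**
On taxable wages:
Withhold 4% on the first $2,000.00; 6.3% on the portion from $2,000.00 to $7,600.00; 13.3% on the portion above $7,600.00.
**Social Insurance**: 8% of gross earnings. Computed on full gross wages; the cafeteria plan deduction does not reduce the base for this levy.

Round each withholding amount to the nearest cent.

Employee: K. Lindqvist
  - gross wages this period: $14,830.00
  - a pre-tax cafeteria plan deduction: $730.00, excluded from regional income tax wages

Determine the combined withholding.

Regional Income Tax: taxable = $14,830.00 − $730.00 = $14,100.00
  $432.80 + 13.3% × ($14,100.00 − $7,600.00) = $432.80 + 13.3% × $6,500.00 = $1,297.30
Social Insurance: 8% × $14,830.00 = $1,186.40
Total: $1,297.30 + $1,186.40 = $2,483.70

$2,483.70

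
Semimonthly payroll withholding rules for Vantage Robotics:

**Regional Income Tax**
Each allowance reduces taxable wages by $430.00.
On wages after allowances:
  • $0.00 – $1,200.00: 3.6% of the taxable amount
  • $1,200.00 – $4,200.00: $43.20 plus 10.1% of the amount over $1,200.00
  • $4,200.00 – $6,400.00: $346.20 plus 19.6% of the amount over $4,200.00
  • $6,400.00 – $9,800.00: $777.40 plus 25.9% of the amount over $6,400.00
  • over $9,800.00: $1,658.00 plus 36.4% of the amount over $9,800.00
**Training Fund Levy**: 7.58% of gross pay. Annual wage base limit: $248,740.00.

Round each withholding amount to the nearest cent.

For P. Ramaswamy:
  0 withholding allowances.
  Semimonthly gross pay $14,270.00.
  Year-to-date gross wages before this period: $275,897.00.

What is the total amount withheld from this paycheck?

Regional Income Tax: taxable = $14,270.00
  $1,658.00 + 36.4% × ($14,270.00 − $9,800.00) = $1,658.00 + 36.4% × $4,470.00 = $3,285.08
Training Fund Levy: YTD $275,897.00 ≥ cap $248,740.00 → $0.00
Total: $3,285.08 + $0.00 = $3,285.08

$3,285.08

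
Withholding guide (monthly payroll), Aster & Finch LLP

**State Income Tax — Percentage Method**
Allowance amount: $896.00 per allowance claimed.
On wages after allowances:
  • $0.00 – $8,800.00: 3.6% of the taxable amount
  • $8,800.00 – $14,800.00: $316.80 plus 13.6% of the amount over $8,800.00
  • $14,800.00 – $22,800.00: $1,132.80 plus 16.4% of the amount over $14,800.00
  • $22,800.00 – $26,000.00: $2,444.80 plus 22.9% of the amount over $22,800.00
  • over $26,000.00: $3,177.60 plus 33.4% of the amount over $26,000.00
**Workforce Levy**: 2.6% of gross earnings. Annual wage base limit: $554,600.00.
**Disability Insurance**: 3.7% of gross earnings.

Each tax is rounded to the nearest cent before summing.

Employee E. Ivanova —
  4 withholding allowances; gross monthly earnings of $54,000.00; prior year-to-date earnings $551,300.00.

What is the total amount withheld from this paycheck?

State Income Tax: taxable = $54,000.00 − 4×$896.00 = $50,416.00
  $3,177.60 + 33.4% × ($50,416.00 − $26,000.00) = $3,177.60 + 33.4% × $24,416.00 = $11,332.54
Workforce Levy: cap $554,600.00 − YTD $551,300.00 = $3,300.00 subject; 2.6% × $3,300.00 = $85.80
Disability Insurance: 3.7% × $54,000.00 = $1,998.00
Total: $11,332.54 + $85.80 + $1,998.00 = $13,416.34

$13,416.34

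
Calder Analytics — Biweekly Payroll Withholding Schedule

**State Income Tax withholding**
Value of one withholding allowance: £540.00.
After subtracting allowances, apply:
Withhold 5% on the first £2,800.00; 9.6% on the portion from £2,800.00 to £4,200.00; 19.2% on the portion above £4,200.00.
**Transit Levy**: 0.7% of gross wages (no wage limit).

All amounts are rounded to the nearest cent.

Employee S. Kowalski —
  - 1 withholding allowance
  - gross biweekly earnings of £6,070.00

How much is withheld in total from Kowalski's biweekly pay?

State Income Tax: taxable = £6,070.00 − 1×£540.00 = £5,530.00
  £274.40 + 19.2% × (£5,530.00 − £4,200.00) = £274.40 + 19.2% × £1,330.00 = £529.76
Transit Levy: 0.7% × £6,070.00 = £42.49
Total: £529.76 + £42.49 = £572.25

£572.25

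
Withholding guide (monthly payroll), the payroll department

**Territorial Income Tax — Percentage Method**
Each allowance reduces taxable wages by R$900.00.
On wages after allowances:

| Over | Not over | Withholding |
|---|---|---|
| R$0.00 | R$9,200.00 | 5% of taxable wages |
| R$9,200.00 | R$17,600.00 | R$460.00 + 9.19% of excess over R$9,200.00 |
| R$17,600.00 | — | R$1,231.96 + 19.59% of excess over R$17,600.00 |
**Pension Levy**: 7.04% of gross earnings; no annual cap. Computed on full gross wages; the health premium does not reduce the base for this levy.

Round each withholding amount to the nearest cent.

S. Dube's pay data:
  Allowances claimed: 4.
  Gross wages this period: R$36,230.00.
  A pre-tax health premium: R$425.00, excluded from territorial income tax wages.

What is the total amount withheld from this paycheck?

Territorial Income Tax: taxable = R$36,230.00 − R$425.00 − 4×R$900.00 = R$32,205.00
  R$1,231.96 + 19.59% × (R$32,205.00 − R$17,600.00) = R$1,231.96 + 19.59% × R$14,605.00 = R$4,093.08
Pension Levy: 7.04% × R$36,230.00 = R$2,550.59
Total: R$4,093.08 + R$2,550.59 = R$6,643.67

R$6,643.67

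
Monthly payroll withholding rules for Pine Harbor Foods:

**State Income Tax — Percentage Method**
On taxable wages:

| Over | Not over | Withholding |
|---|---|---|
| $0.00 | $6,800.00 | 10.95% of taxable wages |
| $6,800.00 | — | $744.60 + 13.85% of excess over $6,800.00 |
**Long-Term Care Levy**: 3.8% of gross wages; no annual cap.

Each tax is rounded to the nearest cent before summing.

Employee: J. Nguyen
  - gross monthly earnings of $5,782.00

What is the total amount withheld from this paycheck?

State Income Tax: taxable = $5,782.00
  10.95% × $5,782.00 = $633.13
Long-Term Care Levy: 3.8% × $5,782.00 = $219.72
Total: $633.13 + $219.72 = $852.85

$852.85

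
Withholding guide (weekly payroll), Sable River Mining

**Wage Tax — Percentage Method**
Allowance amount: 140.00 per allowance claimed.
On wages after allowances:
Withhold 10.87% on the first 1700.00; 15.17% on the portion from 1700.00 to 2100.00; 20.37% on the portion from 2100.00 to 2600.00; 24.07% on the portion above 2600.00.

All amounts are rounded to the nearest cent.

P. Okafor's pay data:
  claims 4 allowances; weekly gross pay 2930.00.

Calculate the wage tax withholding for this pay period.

300.47

Wage Tax: taxable = 2930.00 − 4×140.00 = 2370.00
  245.47 + 20.37% × (2370.00 − 2100.00) = 245.47 + 20.37% × 270.00 = 300.47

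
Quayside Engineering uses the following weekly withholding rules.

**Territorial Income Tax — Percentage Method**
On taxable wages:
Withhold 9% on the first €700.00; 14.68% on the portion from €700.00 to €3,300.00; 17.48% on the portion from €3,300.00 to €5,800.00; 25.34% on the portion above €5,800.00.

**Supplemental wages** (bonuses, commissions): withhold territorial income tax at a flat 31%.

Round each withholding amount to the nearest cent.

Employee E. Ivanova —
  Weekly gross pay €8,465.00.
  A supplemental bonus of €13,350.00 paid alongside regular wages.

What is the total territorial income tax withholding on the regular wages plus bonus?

€5,695.49

Territorial Income Tax: taxable = €8,465.00
  €881.68 + 25.34% × (€8,465.00 − €5,800.00) = €881.68 + 25.34% × €2,665.00 = €1,556.99
Supplemental (31% flat on bonus): 31% × €13,350.00 = €4,138.50
Total territorial income tax: €1,556.99 + €4,138.50 = €5,695.49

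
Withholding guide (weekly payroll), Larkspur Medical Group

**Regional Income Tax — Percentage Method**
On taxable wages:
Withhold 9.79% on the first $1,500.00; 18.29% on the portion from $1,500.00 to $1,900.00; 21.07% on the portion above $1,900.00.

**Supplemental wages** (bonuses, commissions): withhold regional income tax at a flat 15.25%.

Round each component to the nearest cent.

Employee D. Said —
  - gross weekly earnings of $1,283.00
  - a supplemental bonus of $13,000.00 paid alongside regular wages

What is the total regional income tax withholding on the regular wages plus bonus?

Regional Income Tax: taxable = $1,283.00
  9.79% × $1,283.00 = $125.61
Supplemental (15.25% flat on bonus): 15.25% × $13,000.00 = $1,982.50
Total regional income tax: $125.61 + $1,982.50 = $2,108.11

$2,108.11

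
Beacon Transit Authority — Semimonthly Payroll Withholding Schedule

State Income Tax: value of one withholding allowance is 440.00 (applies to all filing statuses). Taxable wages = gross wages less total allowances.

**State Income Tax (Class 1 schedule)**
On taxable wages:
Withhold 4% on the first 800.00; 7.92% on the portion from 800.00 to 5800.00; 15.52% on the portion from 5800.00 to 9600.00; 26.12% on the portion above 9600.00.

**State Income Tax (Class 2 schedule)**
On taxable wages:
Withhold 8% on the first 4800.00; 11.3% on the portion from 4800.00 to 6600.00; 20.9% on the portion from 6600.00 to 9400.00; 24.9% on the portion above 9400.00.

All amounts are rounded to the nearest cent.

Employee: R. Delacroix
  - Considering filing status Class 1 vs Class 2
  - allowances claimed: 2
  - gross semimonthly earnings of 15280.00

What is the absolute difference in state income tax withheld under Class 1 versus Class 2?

146.08

State Income Tax (Class 1): taxable = 15280.00 − 2×440.00 = 14400.00
  1017.76 + 26.12% × (14400.00 − 9600.00) = 1017.76 + 26.12% × 4800.00 = 2271.52
State Income Tax (Class 2): taxable = 15280.00 − 2×440.00 = 14400.00
  1172.60 + 24.9% × (14400.00 − 9400.00) = 1172.60 + 24.9% × 5000.00 = 2417.60
Difference: |2271.52 − 2417.60| = 146.08 (higher under Class 2)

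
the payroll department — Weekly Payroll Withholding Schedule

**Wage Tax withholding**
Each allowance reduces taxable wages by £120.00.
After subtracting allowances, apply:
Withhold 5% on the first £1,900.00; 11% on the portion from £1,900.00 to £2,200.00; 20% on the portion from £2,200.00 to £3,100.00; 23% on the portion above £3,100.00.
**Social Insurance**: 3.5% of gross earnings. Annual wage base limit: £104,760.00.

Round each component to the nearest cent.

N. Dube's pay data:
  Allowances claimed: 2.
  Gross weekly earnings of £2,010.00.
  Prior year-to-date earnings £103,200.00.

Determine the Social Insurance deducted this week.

£54.60

Social Insurance: cap £104,760.00 − YTD £103,200.00 = £1,560.00 subject; 3.5% × £1,560.00 = £54.60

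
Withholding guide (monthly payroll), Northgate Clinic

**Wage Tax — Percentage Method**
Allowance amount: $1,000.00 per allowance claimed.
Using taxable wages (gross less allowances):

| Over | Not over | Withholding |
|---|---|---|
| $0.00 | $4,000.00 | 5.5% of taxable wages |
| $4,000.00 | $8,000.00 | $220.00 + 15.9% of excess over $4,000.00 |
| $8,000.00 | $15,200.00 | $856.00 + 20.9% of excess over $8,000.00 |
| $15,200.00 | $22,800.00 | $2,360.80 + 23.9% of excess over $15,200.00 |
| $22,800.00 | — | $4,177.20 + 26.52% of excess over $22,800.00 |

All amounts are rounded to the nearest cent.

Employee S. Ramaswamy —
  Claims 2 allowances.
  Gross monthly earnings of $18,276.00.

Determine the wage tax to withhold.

$2,617.96

Wage Tax: taxable = $18,276.00 − 2×$1,000.00 = $16,276.00
  $2,360.80 + 23.9% × ($16,276.00 − $15,200.00) = $2,360.80 + 23.9% × $1,076.00 = $2,617.96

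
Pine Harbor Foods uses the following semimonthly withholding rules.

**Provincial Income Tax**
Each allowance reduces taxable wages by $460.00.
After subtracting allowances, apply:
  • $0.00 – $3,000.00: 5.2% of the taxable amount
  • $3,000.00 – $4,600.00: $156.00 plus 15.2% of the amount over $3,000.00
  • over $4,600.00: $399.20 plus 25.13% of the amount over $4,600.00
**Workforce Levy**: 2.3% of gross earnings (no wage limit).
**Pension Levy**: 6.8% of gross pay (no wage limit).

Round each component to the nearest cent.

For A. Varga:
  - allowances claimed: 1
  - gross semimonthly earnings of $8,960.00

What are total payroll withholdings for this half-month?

$2,194.63

Provincial Income Tax: taxable = $8,960.00 − 1×$460.00 = $8,500.00
  $399.20 + 25.13% × ($8,500.00 − $4,600.00) = $399.20 + 25.13% × $3,900.00 = $1,379.27
Workforce Levy: 2.3% × $8,960.00 = $206.08
Pension Levy: 6.8% × $8,960.00 = $609.28
Total: $1,379.27 + $206.08 + $609.28 = $2,194.63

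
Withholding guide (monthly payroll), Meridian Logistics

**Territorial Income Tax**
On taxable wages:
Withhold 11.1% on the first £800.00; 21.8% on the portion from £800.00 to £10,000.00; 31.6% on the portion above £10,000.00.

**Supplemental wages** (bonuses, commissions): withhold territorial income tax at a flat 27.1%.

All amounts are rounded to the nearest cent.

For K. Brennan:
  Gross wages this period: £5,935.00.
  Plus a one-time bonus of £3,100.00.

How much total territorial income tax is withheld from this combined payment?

£2,048.33

Territorial Income Tax: taxable = £5,935.00
  £88.80 + 21.8% × (£5,935.00 − £800.00) = £88.80 + 21.8% × £5,135.00 = £1,208.23
Supplemental (27.1% flat on bonus): 27.1% × £3,100.00 = £840.10
Total territorial income tax: £1,208.23 + £840.10 = £2,048.33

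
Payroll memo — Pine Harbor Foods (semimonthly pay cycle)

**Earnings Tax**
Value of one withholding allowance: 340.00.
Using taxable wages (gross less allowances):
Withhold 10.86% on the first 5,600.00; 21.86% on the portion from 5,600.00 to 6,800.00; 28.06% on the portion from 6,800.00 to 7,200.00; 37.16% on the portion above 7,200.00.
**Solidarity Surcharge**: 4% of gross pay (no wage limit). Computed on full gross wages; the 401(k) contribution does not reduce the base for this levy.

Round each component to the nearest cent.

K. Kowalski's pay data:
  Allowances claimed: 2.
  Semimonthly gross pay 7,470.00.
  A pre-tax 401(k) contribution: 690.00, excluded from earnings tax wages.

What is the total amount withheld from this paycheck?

Earnings Tax: taxable = 7,470.00 − 690.00 − 2×340.00 = 6,100.00
  608.16 + 21.86% × (6,100.00 − 5,600.00) = 608.16 + 21.86% × 500.00 = 717.46
Solidarity Surcharge: 4% × 7,470.00 = 298.80
Total: 717.46 + 298.80 = 1,016.26

1,016.26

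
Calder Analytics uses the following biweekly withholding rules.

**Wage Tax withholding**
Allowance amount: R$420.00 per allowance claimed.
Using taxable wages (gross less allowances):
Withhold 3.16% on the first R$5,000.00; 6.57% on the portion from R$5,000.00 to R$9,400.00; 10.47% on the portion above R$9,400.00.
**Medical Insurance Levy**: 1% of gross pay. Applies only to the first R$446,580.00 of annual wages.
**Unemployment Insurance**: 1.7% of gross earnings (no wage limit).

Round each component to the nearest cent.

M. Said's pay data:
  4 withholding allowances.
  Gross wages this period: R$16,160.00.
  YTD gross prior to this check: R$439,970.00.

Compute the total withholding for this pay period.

Wage Tax: taxable = R$16,160.00 − 4×R$420.00 = R$14,480.00
  R$447.08 + 10.47% × (R$14,480.00 − R$9,400.00) = R$447.08 + 10.47% × R$5,080.00 = R$978.96
Medical Insurance Levy: cap R$446,580.00 − YTD R$439,970.00 = R$6,610.00 subject; 1% × R$6,610.00 = R$66.10
Unemployment Insurance: 1.7% × R$16,160.00 = R$274.72
Total: R$978.96 + R$66.10 + R$274.72 = R$1,319.78

R$1,319.78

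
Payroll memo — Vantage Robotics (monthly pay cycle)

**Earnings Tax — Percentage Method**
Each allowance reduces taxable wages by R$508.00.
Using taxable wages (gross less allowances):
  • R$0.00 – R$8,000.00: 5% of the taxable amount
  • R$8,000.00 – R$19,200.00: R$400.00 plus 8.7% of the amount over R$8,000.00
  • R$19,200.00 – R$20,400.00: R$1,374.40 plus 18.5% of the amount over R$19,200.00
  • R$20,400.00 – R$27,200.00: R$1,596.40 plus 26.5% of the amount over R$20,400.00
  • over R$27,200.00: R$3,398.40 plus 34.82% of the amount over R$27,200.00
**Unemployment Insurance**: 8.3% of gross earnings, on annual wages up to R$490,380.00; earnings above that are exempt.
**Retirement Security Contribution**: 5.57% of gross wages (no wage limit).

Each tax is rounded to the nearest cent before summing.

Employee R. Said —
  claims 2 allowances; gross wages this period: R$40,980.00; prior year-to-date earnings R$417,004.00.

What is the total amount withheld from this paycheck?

Earnings Tax: taxable = R$40,980.00 − 2×R$508.00 = R$39,964.00
  R$3,398.40 + 34.82% × (R$39,964.00 − R$27,200.00) = R$3,398.40 + 34.82% × R$12,764.00 = R$7,842.82
Unemployment Insurance: 8.3% × R$40,980.00 = R$3,401.34
Retirement Security Contribution: 5.57% × R$40,980.00 = R$2,282.59
Total: R$7,842.82 + R$3,401.34 + R$2,282.59 = R$13,526.75

R$13,526.75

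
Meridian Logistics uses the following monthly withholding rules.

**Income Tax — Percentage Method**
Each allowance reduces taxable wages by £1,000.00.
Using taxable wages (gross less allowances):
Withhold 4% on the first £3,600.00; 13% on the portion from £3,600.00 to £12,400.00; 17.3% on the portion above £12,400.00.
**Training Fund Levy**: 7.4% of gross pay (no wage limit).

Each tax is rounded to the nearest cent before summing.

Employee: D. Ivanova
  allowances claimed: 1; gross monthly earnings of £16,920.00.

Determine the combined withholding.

Income Tax: taxable = £16,920.00 − 1×£1,000.00 = £15,920.00
  £1,288.00 + 17.3% × (£15,920.00 − £12,400.00) = £1,288.00 + 17.3% × £3,520.00 = £1,896.96
Training Fund Levy: 7.4% × £16,920.00 = £1,252.08
Total: £1,896.96 + £1,252.08 = £3,149.04

£3,149.04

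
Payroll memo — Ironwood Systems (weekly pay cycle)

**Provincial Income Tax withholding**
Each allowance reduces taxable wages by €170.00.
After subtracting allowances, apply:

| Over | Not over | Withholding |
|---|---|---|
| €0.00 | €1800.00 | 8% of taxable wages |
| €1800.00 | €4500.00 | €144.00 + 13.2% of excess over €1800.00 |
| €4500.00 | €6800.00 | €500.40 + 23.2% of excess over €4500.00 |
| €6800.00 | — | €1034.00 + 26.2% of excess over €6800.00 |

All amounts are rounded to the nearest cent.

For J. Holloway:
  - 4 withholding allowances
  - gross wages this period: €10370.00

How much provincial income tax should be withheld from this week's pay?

€1791.18

Provincial Income Tax: taxable = €10370.00 − 4×€170.00 = €9690.00
  €1034.00 + 26.2% × (€9690.00 − €6800.00) = €1034.00 + 26.2% × €2890.00 = €1791.18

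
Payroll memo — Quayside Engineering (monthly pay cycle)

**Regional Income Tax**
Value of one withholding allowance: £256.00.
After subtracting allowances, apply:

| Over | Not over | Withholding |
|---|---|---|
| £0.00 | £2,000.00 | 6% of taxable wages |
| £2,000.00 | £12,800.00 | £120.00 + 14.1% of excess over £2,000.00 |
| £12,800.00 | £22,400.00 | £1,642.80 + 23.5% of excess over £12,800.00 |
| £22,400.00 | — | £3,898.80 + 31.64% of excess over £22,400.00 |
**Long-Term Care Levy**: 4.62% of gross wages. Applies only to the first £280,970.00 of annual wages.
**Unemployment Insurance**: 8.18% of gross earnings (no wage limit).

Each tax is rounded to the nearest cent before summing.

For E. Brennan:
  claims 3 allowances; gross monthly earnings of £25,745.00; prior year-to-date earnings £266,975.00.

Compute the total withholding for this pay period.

£7,466.67

Regional Income Tax: taxable = £25,745.00 − 3×£256.00 = £24,977.00
  £3,898.80 + 31.64% × (£24,977.00 − £22,400.00) = £3,898.80 + 31.64% × £2,577.00 = £4,714.16
Long-Term Care Levy: cap £280,970.00 − YTD £266,975.00 = £13,995.00 subject; 4.62% × £13,995.00 = £646.57
Unemployment Insurance: 8.18% × £25,745.00 = £2,105.94
Total: £4,714.16 + £646.57 + £2,105.94 = £7,466.67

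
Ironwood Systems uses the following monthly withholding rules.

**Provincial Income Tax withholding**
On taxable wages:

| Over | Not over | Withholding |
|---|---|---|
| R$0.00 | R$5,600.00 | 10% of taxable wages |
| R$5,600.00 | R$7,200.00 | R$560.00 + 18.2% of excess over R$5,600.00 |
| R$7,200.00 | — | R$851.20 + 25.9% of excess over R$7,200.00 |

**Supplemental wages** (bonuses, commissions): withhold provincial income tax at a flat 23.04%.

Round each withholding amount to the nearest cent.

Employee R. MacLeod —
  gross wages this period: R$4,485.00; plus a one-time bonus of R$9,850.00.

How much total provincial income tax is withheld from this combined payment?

Provincial Income Tax: taxable = R$4,485.00
  10% × R$4,485.00 = R$448.50
Supplemental (23.04% flat on bonus): 23.04% × R$9,850.00 = R$2,269.44
Total provincial income tax: R$448.50 + R$2,269.44 = R$2,717.94

R$2,717.94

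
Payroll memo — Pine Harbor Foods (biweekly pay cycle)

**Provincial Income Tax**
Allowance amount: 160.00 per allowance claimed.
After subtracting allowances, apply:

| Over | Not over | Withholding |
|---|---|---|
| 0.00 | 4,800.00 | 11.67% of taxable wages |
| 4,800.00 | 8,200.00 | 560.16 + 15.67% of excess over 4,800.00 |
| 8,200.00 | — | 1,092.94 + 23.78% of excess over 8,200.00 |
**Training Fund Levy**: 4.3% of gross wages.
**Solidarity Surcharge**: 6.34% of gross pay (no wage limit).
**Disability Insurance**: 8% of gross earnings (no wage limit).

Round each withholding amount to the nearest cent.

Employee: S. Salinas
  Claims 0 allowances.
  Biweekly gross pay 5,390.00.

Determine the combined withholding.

1,657.31

Provincial Income Tax: taxable = 5,390.00
  560.16 + 15.67% × (5,390.00 − 4,800.00) = 560.16 + 15.67% × 590.00 = 652.61
Training Fund Levy: 4.3% × 5,390.00 = 231.77
Solidarity Surcharge: 6.34% × 5,390.00 = 341.73
Disability Insurance: 8% × 5,390.00 = 431.20
Total: 652.61 + 231.77 + 341.73 + 431.20 = 1,657.31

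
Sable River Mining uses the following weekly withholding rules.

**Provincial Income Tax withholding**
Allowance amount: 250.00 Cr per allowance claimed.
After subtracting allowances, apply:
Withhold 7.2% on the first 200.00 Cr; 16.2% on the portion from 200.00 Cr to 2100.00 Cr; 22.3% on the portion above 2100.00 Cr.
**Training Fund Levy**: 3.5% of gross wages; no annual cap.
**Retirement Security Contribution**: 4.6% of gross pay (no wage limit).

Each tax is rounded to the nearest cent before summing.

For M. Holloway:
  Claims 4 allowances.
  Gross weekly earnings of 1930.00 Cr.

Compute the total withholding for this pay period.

Provincial Income Tax: taxable = 1930.00 Cr − 4×250.00 Cr = 930.00 Cr
  14.40 Cr + 16.2% × (930.00 Cr − 200.00 Cr) = 14.40 Cr + 16.2% × 730.00 Cr = 132.66 Cr
Training Fund Levy: 3.5% × 1930.00 Cr = 67.55 Cr
Retirement Security Contribution: 4.6% × 1930.00 Cr = 88.78 Cr
Total: 132.66 Cr + 67.55 Cr + 88.78 Cr = 288.99 Cr

288.99 Cr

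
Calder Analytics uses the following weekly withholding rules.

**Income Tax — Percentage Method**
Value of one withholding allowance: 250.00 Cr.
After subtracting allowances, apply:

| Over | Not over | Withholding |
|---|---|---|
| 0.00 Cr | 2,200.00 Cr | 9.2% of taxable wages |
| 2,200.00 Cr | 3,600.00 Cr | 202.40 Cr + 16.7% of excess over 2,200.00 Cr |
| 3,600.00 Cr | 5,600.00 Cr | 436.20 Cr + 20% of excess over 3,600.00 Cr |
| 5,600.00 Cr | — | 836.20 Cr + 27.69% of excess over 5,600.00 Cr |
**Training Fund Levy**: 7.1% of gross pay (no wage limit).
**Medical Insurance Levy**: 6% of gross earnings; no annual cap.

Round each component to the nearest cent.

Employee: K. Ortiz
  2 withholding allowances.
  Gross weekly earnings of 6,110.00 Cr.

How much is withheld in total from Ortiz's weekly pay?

Income Tax: taxable = 6,110.00 Cr − 2×250.00 Cr = 5,610.00 Cr
  836.20 Cr + 27.69% × (5,610.00 Cr − 5,600.00 Cr) = 836.20 Cr + 27.69% × 10.00 Cr = 838.97 Cr
Training Fund Levy: 7.1% × 6,110.00 Cr = 433.81 Cr
Medical Insurance Levy: 6% × 6,110.00 Cr = 366.60 Cr
Total: 838.97 Cr + 433.81 Cr + 366.60 Cr = 1,639.38 Cr

1,639.38 Cr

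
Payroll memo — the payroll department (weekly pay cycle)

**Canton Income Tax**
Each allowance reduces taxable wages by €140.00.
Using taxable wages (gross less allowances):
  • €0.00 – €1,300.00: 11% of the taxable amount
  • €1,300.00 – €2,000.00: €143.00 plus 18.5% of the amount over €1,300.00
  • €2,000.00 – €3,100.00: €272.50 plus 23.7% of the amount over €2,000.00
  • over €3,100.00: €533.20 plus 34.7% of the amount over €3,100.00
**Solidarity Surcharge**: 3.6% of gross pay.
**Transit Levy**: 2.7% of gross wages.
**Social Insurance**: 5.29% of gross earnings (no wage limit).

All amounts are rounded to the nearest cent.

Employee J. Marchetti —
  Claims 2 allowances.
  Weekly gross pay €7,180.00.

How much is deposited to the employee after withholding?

€4,496.04

Canton Income Tax: taxable = €7,180.00 − 2×€140.00 = €6,900.00
  €533.20 + 34.7% × (€6,900.00 − €3,100.00) = €533.20 + 34.7% × €3,800.00 = €1,851.80
Solidarity Surcharge: 3.6% × €7,180.00 = €258.48
Transit Levy: 2.7% × €7,180.00 = €193.86
Social Insurance: 5.29% × €7,180.00 = €379.82
Total withheld: €1,851.80 + €258.48 + €193.86 + €379.82 = €2,683.96
Net pay: €7,180.00 − €2,683.96 = €4,496.04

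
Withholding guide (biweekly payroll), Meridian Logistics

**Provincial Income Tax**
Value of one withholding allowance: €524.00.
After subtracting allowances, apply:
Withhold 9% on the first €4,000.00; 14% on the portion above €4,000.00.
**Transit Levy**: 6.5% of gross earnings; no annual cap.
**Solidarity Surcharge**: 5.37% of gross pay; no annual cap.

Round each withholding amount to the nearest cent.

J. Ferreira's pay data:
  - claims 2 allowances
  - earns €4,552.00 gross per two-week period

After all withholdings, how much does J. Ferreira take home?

Provincial Income Tax: taxable = €4,552.00 − 2×€524.00 = €3,504.00
  9% × €3,504.00 = €315.36
Transit Levy: 6.5% × €4,552.00 = €295.88
Solidarity Surcharge: 5.37% × €4,552.00 = €244.44
Total withheld: €315.36 + €295.88 + €244.44 = €855.68
Net pay: €4,552.00 − €855.68 = €3,696.32

€3,696.32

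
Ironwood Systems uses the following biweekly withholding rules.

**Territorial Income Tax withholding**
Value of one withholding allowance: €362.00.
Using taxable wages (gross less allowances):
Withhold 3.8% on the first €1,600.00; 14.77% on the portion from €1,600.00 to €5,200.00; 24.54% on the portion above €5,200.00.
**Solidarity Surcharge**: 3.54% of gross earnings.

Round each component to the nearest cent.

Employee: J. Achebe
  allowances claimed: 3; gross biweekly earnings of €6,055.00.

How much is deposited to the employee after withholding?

Territorial Income Tax: taxable = €6,055.00 − 3×€362.00 = €4,969.00
  €60.80 + 14.77% × (€4,969.00 − €1,600.00) = €60.80 + 14.77% × €3,369.00 = €558.40
Solidarity Surcharge: 3.54% × €6,055.00 = €214.35
Total withheld: €558.40 + €214.35 = €772.75
Net pay: €6,055.00 − €772.75 = €5,282.25

€5,282.25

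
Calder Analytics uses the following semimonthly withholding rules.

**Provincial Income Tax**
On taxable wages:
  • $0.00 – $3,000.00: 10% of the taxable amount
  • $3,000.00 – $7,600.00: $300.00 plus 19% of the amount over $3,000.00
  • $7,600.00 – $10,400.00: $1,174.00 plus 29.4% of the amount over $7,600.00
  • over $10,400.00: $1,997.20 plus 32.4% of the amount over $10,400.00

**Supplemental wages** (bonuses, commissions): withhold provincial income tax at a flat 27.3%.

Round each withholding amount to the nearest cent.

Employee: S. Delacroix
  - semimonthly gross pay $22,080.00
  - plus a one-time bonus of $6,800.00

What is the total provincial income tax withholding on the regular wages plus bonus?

$7,637.92

Provincial Income Tax: taxable = $22,080.00
  $1,997.20 + 32.4% × ($22,080.00 − $10,400.00) = $1,997.20 + 32.4% × $11,680.00 = $5,781.52
Supplemental (27.3% flat on bonus): 27.3% × $6,800.00 = $1,856.40
Total provincial income tax: $5,781.52 + $1,856.40 = $7,637.92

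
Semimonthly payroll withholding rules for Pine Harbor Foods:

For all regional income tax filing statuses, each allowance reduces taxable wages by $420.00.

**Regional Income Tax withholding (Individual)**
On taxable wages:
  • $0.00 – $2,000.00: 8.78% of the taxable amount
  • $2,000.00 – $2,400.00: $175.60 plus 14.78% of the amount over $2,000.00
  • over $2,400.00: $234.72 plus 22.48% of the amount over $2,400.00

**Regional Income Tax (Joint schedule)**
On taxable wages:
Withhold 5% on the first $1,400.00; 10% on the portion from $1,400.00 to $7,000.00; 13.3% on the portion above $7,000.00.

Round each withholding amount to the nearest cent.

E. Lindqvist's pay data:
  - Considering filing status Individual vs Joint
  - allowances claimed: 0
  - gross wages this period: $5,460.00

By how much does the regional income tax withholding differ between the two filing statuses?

$446.61

Regional Income Tax (Individual): taxable = $5,460.00
  $234.72 + 22.48% × ($5,460.00 − $2,400.00) = $234.72 + 22.48% × $3,060.00 = $922.61
Regional Income Tax (Joint): taxable = $5,460.00
  $70.00 + 10% × ($5,460.00 − $1,400.00) = $70.00 + 10% × $4,060.00 = $476.00
Difference: |$922.61 − $476.00| = $446.61 (higher under Individual)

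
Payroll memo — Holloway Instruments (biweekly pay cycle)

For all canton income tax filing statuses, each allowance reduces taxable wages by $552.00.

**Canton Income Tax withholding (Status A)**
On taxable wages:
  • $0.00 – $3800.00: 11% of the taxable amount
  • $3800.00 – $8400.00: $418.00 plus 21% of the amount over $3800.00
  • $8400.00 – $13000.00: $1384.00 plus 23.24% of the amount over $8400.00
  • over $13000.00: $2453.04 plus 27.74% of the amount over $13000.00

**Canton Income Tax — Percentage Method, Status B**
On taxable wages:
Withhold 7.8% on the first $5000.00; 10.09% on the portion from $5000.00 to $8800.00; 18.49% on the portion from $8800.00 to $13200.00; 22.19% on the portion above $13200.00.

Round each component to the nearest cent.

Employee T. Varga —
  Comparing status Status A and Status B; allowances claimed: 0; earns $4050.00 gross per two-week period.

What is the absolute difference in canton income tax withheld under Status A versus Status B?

Canton Income Tax (Status A): taxable = $4050.00
  $418.00 + 21% × ($4050.00 − $3800.00) = $418.00 + 21% × $250.00 = $470.50
Canton Income Tax (Status B): taxable = $4050.00
  7.8% × $4050.00 = $315.90
Difference: |$470.50 − $315.90| = $154.60 (higher under Status A)

$154.60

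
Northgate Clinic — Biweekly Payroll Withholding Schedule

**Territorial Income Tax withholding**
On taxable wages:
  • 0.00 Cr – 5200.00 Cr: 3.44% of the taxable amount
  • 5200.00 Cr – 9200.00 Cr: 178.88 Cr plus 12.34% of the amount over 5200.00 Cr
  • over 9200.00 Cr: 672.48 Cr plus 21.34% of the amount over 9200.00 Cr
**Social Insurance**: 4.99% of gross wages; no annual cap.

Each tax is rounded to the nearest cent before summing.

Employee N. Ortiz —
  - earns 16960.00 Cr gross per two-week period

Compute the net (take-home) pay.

13785.24 Cr

Territorial Income Tax: taxable = 16960.00 Cr
  672.48 Cr + 21.34% × (16960.00 Cr − 9200.00 Cr) = 672.48 Cr + 21.34% × 7760.00 Cr = 2328.46 Cr
Social Insurance: 4.99% × 16960.00 Cr = 846.30 Cr
Total withheld: 2328.46 Cr + 846.30 Cr = 3174.76 Cr
Net pay: 16960.00 Cr − 3174.76 Cr = 13785.24 Cr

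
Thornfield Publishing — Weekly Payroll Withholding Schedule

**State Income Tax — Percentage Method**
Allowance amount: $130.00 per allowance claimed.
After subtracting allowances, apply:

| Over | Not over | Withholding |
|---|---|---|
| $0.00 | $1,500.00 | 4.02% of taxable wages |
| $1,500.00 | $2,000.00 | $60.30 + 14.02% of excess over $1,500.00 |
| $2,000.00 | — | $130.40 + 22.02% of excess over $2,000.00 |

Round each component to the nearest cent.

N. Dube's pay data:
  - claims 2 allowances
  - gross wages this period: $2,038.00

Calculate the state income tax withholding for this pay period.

State Income Tax: taxable = $2,038.00 − 2×$130.00 = $1,778.00
  $60.30 + 14.02% × ($1,778.00 − $1,500.00) = $60.30 + 14.02% × $278.00 = $99.28

$99.28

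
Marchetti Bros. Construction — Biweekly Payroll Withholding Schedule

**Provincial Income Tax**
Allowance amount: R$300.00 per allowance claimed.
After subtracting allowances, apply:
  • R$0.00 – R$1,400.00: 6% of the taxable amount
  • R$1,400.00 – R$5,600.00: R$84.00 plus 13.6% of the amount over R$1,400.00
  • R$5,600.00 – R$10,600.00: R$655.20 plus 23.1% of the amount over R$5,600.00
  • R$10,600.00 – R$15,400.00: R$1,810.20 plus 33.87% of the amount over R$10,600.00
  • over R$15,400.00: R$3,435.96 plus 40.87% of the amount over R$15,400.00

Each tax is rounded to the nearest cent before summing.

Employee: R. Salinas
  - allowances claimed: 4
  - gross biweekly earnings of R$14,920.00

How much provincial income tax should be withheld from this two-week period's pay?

R$2,866.94

Provincial Income Tax: taxable = R$14,920.00 − 4×R$300.00 = R$13,720.00
  R$1,810.20 + 33.87% × (R$13,720.00 − R$10,600.00) = R$1,810.20 + 33.87% × R$3,120.00 = R$2,866.94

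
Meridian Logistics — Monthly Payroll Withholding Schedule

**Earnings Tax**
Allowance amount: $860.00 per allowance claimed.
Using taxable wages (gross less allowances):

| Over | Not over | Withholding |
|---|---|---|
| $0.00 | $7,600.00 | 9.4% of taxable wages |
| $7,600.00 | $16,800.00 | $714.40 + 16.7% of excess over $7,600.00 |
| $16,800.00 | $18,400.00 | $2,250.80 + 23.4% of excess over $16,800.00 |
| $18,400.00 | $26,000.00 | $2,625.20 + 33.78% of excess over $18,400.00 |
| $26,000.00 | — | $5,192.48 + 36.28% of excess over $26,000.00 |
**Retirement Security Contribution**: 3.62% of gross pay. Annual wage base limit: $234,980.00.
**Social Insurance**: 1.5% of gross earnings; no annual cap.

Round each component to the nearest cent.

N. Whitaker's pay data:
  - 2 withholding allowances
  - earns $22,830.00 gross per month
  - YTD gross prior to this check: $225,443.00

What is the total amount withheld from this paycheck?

$4,228.33

Earnings Tax: taxable = $22,830.00 − 2×$860.00 = $21,110.00
  $2,625.20 + 33.78% × ($21,110.00 − $18,400.00) = $2,625.20 + 33.78% × $2,710.00 = $3,540.64
Retirement Security Contribution: cap $234,980.00 − YTD $225,443.00 = $9,537.00 subject; 3.62% × $9,537.00 = $345.24
Social Insurance: 1.5% × $22,830.00 = $342.45
Total: $3,540.64 + $345.24 + $342.45 = $4,228.33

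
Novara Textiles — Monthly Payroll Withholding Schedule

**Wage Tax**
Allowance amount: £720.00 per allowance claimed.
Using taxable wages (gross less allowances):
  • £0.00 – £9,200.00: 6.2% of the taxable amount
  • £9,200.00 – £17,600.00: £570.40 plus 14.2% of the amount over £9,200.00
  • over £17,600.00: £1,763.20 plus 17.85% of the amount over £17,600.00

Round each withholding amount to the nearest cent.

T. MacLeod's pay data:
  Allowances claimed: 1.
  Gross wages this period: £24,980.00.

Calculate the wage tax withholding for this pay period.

Wage Tax: taxable = £24,980.00 − 1×£720.00 = £24,260.00
  £1,763.20 + 17.85% × (£24,260.00 − £17,600.00) = £1,763.20 + 17.85% × £6,660.00 = £2,952.01

£2,952.01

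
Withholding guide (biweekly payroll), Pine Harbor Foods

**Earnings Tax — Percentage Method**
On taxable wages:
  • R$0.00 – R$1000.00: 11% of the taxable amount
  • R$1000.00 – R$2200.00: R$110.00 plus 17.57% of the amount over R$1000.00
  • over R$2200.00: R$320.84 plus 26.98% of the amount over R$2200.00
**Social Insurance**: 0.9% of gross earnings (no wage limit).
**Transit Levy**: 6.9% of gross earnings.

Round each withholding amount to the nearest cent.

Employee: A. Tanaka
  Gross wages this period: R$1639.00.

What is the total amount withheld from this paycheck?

R$350.11

Earnings Tax: taxable = R$1639.00
  R$110.00 + 17.57% × (R$1639.00 − R$1000.00) = R$110.00 + 17.57% × R$639.00 = R$222.27
Social Insurance: 0.9% × R$1639.00 = R$14.75
Transit Levy: 6.9% × R$1639.00 = R$113.09
Total: R$222.27 + R$14.75 + R$113.09 = R$350.11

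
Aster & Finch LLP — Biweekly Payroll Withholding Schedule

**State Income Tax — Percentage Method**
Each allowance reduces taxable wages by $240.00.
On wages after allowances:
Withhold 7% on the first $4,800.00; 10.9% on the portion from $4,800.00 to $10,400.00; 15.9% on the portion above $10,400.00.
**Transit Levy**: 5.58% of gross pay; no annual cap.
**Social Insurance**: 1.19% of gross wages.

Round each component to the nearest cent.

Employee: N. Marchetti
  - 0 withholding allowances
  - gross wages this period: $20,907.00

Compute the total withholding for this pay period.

$4,032.41

State Income Tax: taxable = $20,907.00
  $946.40 + 15.9% × ($20,907.00 − $10,400.00) = $946.40 + 15.9% × $10,507.00 = $2,617.01
Transit Levy: 5.58% × $20,907.00 = $1,166.61
Social Insurance: 1.19% × $20,907.00 = $248.79
Total: $2,617.01 + $1,166.61 + $248.79 = $4,032.41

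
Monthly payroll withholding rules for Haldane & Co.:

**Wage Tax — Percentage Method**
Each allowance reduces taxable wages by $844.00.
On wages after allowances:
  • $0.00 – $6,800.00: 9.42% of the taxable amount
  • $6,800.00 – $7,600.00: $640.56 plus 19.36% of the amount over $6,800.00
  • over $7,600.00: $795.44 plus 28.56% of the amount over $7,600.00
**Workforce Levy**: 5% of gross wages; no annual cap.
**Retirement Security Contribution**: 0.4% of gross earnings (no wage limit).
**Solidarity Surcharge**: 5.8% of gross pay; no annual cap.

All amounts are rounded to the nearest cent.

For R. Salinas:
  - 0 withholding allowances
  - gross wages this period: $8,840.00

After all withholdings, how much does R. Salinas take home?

Wage Tax: taxable = $8,840.00
  $795.44 + 28.56% × ($8,840.00 − $7,600.00) = $795.44 + 28.56% × $1,240.00 = $1,149.58
Workforce Levy: 5% × $8,840.00 = $442.00
Retirement Security Contribution: 0.4% × $8,840.00 = $35.36
Solidarity Surcharge: 5.8% × $8,840.00 = $512.72
Total withheld: $1,149.58 + $442.00 + $35.36 + $512.72 = $2,139.66
Net pay: $8,840.00 − $2,139.66 = $6,700.34

$6,700.34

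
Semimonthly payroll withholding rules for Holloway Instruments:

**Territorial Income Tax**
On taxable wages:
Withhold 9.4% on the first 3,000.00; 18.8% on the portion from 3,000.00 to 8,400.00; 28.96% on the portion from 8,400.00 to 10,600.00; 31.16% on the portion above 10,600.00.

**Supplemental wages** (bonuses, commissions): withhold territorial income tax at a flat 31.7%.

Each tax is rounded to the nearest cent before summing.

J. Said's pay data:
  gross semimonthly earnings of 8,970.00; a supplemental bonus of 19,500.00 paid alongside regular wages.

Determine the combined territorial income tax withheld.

Territorial Income Tax: taxable = 8,970.00
  1,297.20 + 28.96% × (8,970.00 − 8,400.00) = 1,297.20 + 28.96% × 570.00 = 1,462.27
Supplemental (31.7% flat on bonus): 31.7% × 19,500.00 = 6,181.50
Total territorial income tax: 1,462.27 + 6,181.50 = 7,643.77

7,643.77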